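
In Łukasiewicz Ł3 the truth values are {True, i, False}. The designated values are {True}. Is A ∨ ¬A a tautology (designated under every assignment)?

Countermodel: A=i gives i, which is not designated.

No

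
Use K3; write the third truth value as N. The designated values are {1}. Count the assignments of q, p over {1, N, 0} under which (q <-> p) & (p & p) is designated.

Designated under: (q=1, p=1).

1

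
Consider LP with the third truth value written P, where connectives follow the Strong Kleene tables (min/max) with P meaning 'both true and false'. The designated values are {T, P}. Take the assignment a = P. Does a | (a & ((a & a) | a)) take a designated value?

Yes

a & a = P & P = P
(a & a) | a = P | P = P
a & ((a & a) | a) = P & P = P
a | (a & ((a & a) | a)) = P | P = P
P ∈ {T, P}.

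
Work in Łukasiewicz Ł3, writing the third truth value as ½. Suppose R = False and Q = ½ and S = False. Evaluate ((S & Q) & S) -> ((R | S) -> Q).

True

S & Q = False & ½ = False
(S & Q) & S = False & False = False
R | S = False | False = False
(R | S) -> Q = False -> ½ = True  [min(1, 1−0+½)]
((S & Q) & S) -> ((R | S) -> Q) = False -> True = True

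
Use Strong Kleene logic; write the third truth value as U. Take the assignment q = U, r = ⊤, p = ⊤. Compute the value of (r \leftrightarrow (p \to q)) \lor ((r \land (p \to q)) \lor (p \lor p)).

p \to q = ⊤ \to U = U  [\lnot ⊤ \lor U]
r \leftrightarrow (p \to q) = ⊤ \leftrightarrow U = U
p \to q = ⊤ \to U = U
r \land (p \to q) = ⊤ \land U = U
p \lor p = ⊤ \lor ⊤ = ⊤
(r \land (p \to q)) \lor (p \lor p) = U \lor ⊤ = ⊤
(r \leftrightarrow (p \to q)) \lor ((r \land (p \to q)) \lor (p \lor p)) = U \lor ⊤ = ⊤

⊤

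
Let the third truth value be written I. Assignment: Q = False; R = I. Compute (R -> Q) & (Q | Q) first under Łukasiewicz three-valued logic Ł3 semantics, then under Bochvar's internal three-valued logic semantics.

False; I

In Łukasiewicz three-valued logic Ł3: R -> Q = I -> False = I
Q | Q = False | False = False
(R -> Q) & (Q | Q) = I & False = False
In Bochvar's internal three-valued logic: R -> Q = I -> False = I  [any arg is the third value ⇒ result is the third value]
Q | Q = False | False = False
(R -> Q) & (Q | Q) = I & False = I
They differ because Łukasiewicz three-valued logic Ł3 and Bochvar's internal three-valued logic treat I differently under the binary connectives.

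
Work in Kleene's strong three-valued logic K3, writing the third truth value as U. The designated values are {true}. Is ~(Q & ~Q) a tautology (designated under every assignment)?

No

Countermodel: Q=U gives U, which is not designated.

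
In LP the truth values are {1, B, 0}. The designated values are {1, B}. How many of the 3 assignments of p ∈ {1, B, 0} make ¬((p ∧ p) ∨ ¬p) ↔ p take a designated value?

p=1: 0 ·
p=B: B ✓
p=0: 1 ✓

2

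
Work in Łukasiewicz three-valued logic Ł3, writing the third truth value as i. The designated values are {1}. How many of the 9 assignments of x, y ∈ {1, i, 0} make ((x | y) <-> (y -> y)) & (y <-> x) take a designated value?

Designated under: (x=1, y=1).

1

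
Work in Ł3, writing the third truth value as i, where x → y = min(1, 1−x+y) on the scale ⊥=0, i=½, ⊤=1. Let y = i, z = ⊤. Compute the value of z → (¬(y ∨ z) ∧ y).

y ∨ z = i ∨ ⊤ = ⊤
¬(y ∨ z) = ¬⊤ = ⊥
¬(y ∨ z) ∧ y = ⊥ ∧ i = ⊥
z → (¬(y ∨ z) ∧ y) = ⊤ → ⊥ = ⊥

⊥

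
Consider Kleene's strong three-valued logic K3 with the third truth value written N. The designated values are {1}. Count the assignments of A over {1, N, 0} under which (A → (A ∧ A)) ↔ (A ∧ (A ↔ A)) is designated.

A=1: 1 ✓
A=N: N ·
A=0: 0 ·

1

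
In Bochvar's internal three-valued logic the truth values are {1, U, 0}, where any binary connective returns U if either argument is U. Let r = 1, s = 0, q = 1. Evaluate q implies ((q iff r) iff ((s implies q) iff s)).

q iff r = 1 iff 1 = 1
s implies q = 0 implies 1 = 1
(s implies q) iff s = 1 iff 0 = 0
(q iff r) iff ((s implies q) iff s) = 1 iff 0 = 0
q implies ((q iff r) iff ((s implies q) iff s)) = 1 implies 0 = 0

0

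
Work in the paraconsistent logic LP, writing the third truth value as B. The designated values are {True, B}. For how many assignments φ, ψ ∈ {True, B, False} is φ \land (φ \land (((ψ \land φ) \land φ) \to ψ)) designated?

6

Of the 9 assignments, 6 give a value in {True, B}.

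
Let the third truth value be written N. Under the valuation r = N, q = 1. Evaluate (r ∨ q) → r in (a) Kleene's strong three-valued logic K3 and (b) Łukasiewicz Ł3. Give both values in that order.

N; N

In Kleene's strong three-valued logic K3: r ∨ q = N ∨ 1 = 1
(r ∨ q) → r = 1 → N = N  [¬1 ∨ N]
In Łukasiewicz Ł3: r ∨ q = N ∨ 1 = 1
(r ∨ q) → r = 1 → N = N  [min(1, 1−1+½)]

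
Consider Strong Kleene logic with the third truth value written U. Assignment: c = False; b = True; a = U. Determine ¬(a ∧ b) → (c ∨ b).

True

a ∧ b = U ∧ True = U
¬(a ∧ b) = ¬U = U
c ∨ b = False ∨ True = True
¬(a ∧ b) → (c ∨ b) = U → True = True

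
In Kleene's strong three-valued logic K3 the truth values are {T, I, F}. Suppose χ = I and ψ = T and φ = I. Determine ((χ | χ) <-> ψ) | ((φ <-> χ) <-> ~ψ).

χ | χ = I | I = I
(χ | χ) <-> ψ = I <-> T = I
φ <-> χ = I <-> I = I
~ψ = ~T = F
(φ <-> χ) <-> ~ψ = I <-> F = I
((χ | χ) <-> ψ) | ((φ <-> χ) <-> ~ψ) = I | I = I

I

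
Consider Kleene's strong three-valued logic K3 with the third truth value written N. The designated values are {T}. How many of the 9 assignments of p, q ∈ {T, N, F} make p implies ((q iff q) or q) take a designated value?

7

Of the 9 assignments, 7 give a value in {T}.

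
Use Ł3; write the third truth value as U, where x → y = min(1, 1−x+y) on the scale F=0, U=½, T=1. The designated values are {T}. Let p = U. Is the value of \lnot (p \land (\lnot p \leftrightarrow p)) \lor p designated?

No

\lnot p = \lnot U = U
\lnot p \leftrightarrow p = U \leftrightarrow U = T  [1 − |½−½|]
p \land (\lnot p \leftrightarrow p) = U \land T = U
\lnot (p \land (\lnot p \leftrightarrow p)) = \lnot U = U
\lnot (p \land (\lnot p \leftrightarrow p)) \lor p = U \lor U = U
U ∉ {T}.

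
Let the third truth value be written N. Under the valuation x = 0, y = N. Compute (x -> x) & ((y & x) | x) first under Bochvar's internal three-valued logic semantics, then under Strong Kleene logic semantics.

In Bochvar's internal three-valued logic: x -> x = 0 -> 0 = 1
y & x = N & 0 = N
(y & x) | x = N | 0 = N
(x -> x) & ((y & x) | x) = 1 & N = N
In Strong Kleene logic: x -> x = 0 -> 0 = 1
y & x = N & 0 = 0
(y & x) | x = 0 | 0 = 0
(x -> x) & ((y & x) | x) = 1 & 0 = 0
They differ because Bochvar's internal three-valued logic and Strong Kleene logic treat N differently under the binary connectives.

N; 0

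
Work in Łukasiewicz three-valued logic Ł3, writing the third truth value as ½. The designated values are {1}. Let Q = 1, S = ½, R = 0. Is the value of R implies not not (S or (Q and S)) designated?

Yes

Q and S = 1 and ½ = ½
S or (Q and S) = ½ or ½ = ½
not (S or (Q and S)) = not ½ = ½
not not (S or (Q and S)) = not ½ = ½
R implies not not (S or (Q and S)) = 0 implies ½ = 1  [min(1, 1−0+½)]
1 ∈ {1}.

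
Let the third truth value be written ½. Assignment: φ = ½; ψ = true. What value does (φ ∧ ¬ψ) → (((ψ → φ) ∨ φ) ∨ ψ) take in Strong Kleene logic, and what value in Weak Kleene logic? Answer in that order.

In Strong Kleene logic: ¬ψ = ¬true = false
φ ∧ ¬ψ = ½ ∧ false = false
ψ → φ = true → ½ = ½
(ψ → φ) ∨ φ = ½ ∨ ½ = ½
((ψ → φ) ∨ φ) ∨ ψ = ½ ∨ true = true
(φ ∧ ¬ψ) → (((ψ → φ) ∨ φ) ∨ ψ) = false → true = true
In Weak Kleene logic: ¬ψ = ¬true = false
φ ∧ ¬ψ = ½ ∧ false = ½
ψ → φ = true → ½ = ½  [any arg is the third value ⇒ result is the third value]
(ψ → φ) ∨ φ = ½ ∨ ½ = ½
((ψ → φ) ∨ φ) ∨ ψ = ½ ∨ true = ½
(φ ∧ ¬ψ) → (((ψ → φ) ∨ φ) ∨ ψ) = ½ → ½ = ½
They differ because Strong Kleene logic and Weak Kleene logic treat ½ differently under the binary connectives.

true; ½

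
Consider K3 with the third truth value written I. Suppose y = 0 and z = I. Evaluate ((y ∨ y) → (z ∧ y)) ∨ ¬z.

1

y ∨ y = 0 ∨ 0 = 0
z ∧ y = I ∧ 0 = 0
(y ∨ y) → (z ∧ y) = 0 → 0 = 1
¬z = ¬I = I
((y ∨ y) → (z ∧ y)) ∨ ¬z = 1 ∨ I = 1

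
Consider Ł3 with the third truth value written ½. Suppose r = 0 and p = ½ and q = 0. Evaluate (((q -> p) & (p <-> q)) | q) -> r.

½

q -> p = 0 -> ½ = 1  [min(1, 1−0+½)]
p <-> q = ½ <-> 0 = ½
(q -> p) & (p <-> q) = 1 & ½ = ½
((q -> p) & (p <-> q)) | q = ½ | 0 = ½
(((q -> p) & (p <-> q)) | q) -> r = ½ -> 0 = ½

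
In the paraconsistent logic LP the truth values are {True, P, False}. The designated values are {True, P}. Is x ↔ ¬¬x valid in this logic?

Yes

Every assignment of x over {True, P, False} gives a value in {True, P}.
In particular, with x=P: x ↔ ¬¬x = P.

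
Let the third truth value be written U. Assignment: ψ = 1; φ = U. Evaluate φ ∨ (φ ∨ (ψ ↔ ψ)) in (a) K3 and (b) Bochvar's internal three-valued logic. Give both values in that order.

1; U

In K3: ψ ↔ ψ = 1 ↔ 1 = 1
φ ∨ (ψ ↔ ψ) = U ∨ 1 = 1
φ ∨ (φ ∨ (ψ ↔ ψ)) = U ∨ 1 = 1
In Bochvar's internal three-valued logic: ψ ↔ ψ = 1 ↔ 1 = 1
φ ∨ (ψ ↔ ψ) = U ∨ 1 = U
φ ∨ (φ ∨ (ψ ↔ ψ)) = U ∨ U = U
They differ because K3 and Bochvar's internal three-valued logic treat U differently under the binary connectives.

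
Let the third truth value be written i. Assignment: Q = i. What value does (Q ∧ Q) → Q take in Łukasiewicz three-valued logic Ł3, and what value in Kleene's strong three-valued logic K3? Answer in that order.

In Łukasiewicz three-valued logic Ł3: Q ∧ Q = i ∧ i = i
(Q ∧ Q) → Q = i → i = ⊤  [min(1, 1−½+½)]
In Kleene's strong three-valued logic K3: Q ∧ Q = i ∧ i = i
(Q ∧ Q) → Q = i → i = i  [¬i ∨ i]
They differ because Łukasiewicz three-valued logic Ł3 and Kleene's strong three-valued logic K3 treat i differently under implication.

⊤; i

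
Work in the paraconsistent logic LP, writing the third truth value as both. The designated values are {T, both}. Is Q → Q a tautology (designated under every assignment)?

Yes

Every assignment of Q over {T, both, F} gives a value in {T, both}.
In particular, with Q=both: Q → Q = both.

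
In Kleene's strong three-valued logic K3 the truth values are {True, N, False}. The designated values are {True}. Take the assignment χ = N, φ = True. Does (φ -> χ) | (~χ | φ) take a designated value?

Yes

φ -> χ = True -> N = N  [~True | N]
~χ = ~N = N
~χ | φ = N | True = True
(φ -> χ) | (~χ | φ) = N | True = True
True ∈ {True}.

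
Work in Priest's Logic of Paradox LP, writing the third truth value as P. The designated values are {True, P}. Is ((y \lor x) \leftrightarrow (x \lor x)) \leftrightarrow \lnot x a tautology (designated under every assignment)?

Countermodel: y=True, x=True gives False, which is not designated.

No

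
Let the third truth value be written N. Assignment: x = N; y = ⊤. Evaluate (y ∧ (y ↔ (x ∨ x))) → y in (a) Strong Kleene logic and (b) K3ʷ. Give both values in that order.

In Strong Kleene logic: x ∨ x = N ∨ N = N
y ↔ (x ∨ x) = ⊤ ↔ N = N
y ∧ (y ↔ (x ∨ x)) = ⊤ ∧ N = N
(y ∧ (y ↔ (x ∨ x))) → y = N → ⊤ = ⊤
In K3ʷ: x ∨ x = N ∨ N = N
y ↔ (x ∨ x) = ⊤ ↔ N = N
y ∧ (y ↔ (x ∨ x)) = ⊤ ∧ N = N
(y ∧ (y ↔ (x ∨ x))) → y = N → ⊤ = N  [any arg is the third value ⇒ result is the third value]
They differ because Strong Kleene logic and K3ʷ treat N differently under the binary connectives.

⊤; N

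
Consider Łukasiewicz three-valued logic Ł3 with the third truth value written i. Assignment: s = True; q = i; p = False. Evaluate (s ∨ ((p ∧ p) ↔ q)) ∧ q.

p ∧ p = False ∧ False = False
(p ∧ p) ↔ q = False ↔ i = i  [1 − |0−½|]
s ∨ ((p ∧ p) ↔ q) = True ∨ i = True
(s ∨ ((p ∧ p) ↔ q)) ∧ q = True ∧ i = i

i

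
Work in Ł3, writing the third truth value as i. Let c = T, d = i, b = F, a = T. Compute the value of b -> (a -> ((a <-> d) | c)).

T

a <-> d = T <-> i = i
(a <-> d) | c = i | T = T
a -> ((a <-> d) | c) = T -> T = T
b -> (a -> ((a <-> d) | c)) = F -> T = T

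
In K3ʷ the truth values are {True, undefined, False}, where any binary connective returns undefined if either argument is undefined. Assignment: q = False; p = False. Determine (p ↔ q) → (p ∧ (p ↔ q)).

p ↔ q = False ↔ False = True
p ↔ q = False ↔ False = True
p ∧ (p ↔ q) = False ∧ True = False
(p ↔ q) → (p ∧ (p ↔ q)) = True → False = False

False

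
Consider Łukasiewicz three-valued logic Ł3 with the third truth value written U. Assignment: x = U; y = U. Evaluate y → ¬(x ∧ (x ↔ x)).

T

x ↔ x = U ↔ U = T
x ∧ (x ↔ x) = U ∧ T = U
¬(x ∧ (x ↔ x)) = ¬U = U
y → ¬(x ∧ (x ↔ x)) = U → U = T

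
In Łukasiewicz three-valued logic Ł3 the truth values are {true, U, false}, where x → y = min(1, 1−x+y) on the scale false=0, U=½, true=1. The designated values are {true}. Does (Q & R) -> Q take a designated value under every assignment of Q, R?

Every assignment of Q, R over {true, U, false} gives a value in {true}.
In particular, with Q=U, R=U: (Q & R) -> Q = true.

Yes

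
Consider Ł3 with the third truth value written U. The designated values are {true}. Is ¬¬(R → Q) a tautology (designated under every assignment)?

No

Countermodel: R=true, Q=U gives U, which is not designated.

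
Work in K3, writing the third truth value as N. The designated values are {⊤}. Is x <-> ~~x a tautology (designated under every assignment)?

Countermodel: x=N gives N, which is not designated.

No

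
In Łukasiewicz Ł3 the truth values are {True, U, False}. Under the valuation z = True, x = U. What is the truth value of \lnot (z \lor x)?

z \lor x = True \lor U = True
\lnot (z \lor x) = \lnot True = False

False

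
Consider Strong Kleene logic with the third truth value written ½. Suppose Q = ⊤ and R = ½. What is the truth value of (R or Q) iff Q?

⊤

R or Q = ½ or ⊤ = ⊤
(R or Q) iff Q = ⊤ iff ⊤ = ⊤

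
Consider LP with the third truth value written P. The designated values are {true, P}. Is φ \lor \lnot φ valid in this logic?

Yes

Every assignment of φ over {true, P, false} gives a value in {true, P}.
In particular, with φ=P: φ \lor \lnot φ = P.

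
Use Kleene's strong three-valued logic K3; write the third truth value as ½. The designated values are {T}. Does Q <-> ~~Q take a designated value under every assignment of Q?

No

Countermodel: Q=½ gives ½, which is not designated.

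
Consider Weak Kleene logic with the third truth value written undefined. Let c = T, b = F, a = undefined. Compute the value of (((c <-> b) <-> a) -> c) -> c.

c <-> b = T <-> F = F
(c <-> b) <-> a = F <-> undefined = undefined
((c <-> b) <-> a) -> c = undefined -> T = undefined  [any arg is the third value ⇒ result is the third value]
(((c <-> b) <-> a) -> c) -> c = undefined -> T = undefined

undefined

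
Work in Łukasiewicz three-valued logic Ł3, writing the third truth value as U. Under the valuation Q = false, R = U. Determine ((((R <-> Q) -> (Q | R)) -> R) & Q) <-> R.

R <-> Q = U <-> false = U  [1 − |½−0|]
Q | R = false | U = U
(R <-> Q) -> (Q | R) = U -> U = true
((R <-> Q) -> (Q | R)) -> R = true -> U = U
(((R <-> Q) -> (Q | R)) -> R) & Q = U & false = false
((((R <-> Q) -> (Q | R)) -> R) & Q) <-> R = false <-> U = U

U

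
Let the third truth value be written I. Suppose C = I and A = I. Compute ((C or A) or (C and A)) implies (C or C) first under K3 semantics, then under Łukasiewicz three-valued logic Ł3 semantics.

In K3: C or A = I or I = I
C and A = I and I = I
(C or A) or (C and A) = I or I = I
C or C = I or I = I
((C or A) or (C and A)) implies (C or C) = I implies I = I  [not I or I]
In Łukasiewicz three-valued logic Ł3: C or A = I or I = I
C and A = I and I = I
(C or A) or (C and A) = I or I = I
C or C = I or I = I
((C or A) or (C and A)) implies (C or C) = I implies I = ⊤  [min(1, 1−½+½)]
They differ because K3 and Łukasiewicz three-valued logic Ł3 treat I differently under implication.

I; ⊤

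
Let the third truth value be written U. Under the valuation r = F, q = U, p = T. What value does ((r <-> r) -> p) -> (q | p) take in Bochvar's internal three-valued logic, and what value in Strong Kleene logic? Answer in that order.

In Bochvar's internal three-valued logic: r <-> r = F <-> F = T
(r <-> r) -> p = T -> T = T
q | p = U | T = U
((r <-> r) -> p) -> (q | p) = T -> U = U  [any arg is the third value ⇒ result is the third value]
In Strong Kleene logic: r <-> r = F <-> F = T
(r <-> r) -> p = T -> T = T
q | p = U | T = T
((r <-> r) -> p) -> (q | p) = T -> T = T
They differ because Bochvar's internal three-valued logic and Strong Kleene logic treat U differently under the binary connectives.

U; T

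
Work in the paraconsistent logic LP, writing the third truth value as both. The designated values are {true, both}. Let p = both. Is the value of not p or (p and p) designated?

Yes

not p = not both = both
p and p = both and both = both
not p or (p and p) = both or both = both
both ∈ {true, both}.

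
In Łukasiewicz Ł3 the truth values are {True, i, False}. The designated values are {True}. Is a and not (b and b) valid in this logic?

Countermodel: a=True, b=True gives False, which is not designated.

No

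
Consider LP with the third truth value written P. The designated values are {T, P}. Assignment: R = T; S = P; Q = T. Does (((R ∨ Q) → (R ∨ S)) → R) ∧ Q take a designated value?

Yes

R ∨ Q = T ∨ T = T
R ∨ S = T ∨ P = T
(R ∨ Q) → (R ∨ S) = T → T = T
((R ∨ Q) → (R ∨ S)) → R = T → T = T
(((R ∨ Q) → (R ∨ S)) → R) ∧ Q = T ∧ T = T
T ∈ {T, P}.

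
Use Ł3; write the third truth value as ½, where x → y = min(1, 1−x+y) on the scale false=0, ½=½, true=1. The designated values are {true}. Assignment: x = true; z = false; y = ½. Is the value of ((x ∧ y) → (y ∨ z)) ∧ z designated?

No

x ∧ y = true ∧ ½ = ½
y ∨ z = ½ ∨ false = ½
(x ∧ y) → (y ∨ z) = ½ → ½ = true  [min(1, 1−½+½)]
((x ∧ y) → (y ∨ z)) ∧ z = true ∧ false = false
false ∉ {true}.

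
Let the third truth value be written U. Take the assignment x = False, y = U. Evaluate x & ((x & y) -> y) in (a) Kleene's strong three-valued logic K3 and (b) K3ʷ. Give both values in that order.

False; U

In Kleene's strong three-valued logic K3: x & y = False & U = False
(x & y) -> y = False -> U = True
x & ((x & y) -> y) = False & True = False
In K3ʷ: x & y = False & U = U
(x & y) -> y = U -> U = U
x & ((x & y) -> y) = False & U = U
They differ because Kleene's strong three-valued logic K3 and K3ʷ treat U differently under the binary connectives.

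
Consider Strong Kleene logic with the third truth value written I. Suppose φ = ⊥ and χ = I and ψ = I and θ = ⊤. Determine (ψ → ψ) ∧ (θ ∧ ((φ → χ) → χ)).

ψ → ψ = I → I = I
φ → χ = ⊥ → I = ⊤
(φ → χ) → χ = ⊤ → I = I
θ ∧ ((φ → χ) → χ) = ⊤ ∧ I = I
(ψ → ψ) ∧ (θ ∧ ((φ → χ) → χ)) = I ∧ I = I

I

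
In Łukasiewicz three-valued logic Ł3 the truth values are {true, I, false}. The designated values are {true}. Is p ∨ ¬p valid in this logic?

No

Countermodel: p=I gives I, which is not designated.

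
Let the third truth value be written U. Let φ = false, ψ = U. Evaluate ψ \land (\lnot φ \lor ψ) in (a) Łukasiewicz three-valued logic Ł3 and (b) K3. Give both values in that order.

U; U

In Łukasiewicz three-valued logic Ł3: \lnot φ = \lnot false = true
\lnot φ \lor ψ = true \lor U = true
ψ \land (\lnot φ \lor ψ) = U \land true = U
In K3: \lnot φ = \lnot false = true
\lnot φ \lor ψ = true \lor U = true
ψ \land (\lnot φ \lor ψ) = U \land true = U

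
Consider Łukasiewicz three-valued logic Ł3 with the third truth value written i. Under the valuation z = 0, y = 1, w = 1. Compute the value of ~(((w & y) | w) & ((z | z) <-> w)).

1

w & y = 1 & 1 = 1
(w & y) | w = 1 | 1 = 1
z | z = 0 | 0 = 0
(z | z) <-> w = 0 <-> 1 = 0
((w & y) | w) & ((z | z) <-> w) = 1 & 0 = 0
~(((w & y) | w) & ((z | z) <-> w)) = ~0 = 1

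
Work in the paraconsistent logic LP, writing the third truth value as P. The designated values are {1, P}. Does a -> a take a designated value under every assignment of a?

Every assignment of a over {1, P, 0} gives a value in {1, P}.
In particular, with a=P: a -> a = P.

Yes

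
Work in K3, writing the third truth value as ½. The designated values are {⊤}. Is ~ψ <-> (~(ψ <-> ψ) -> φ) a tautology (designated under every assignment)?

Countermodel: ψ=⊤, φ=⊤ gives ⊥, which is not designated.

No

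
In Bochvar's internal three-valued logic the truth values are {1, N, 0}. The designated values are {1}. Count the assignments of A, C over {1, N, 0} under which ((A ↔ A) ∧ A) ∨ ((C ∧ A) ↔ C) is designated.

Designated under: (A=1, C=1); (A=1, C=0); (A=0, C=0).

3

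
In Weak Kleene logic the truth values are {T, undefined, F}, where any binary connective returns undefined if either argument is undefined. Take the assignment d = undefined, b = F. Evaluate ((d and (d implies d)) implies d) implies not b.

d implies d = undefined implies undefined = undefined  [any arg is the third value ⇒ result is the third value]
d and (d implies d) = undefined and undefined = undefined
(d and (d implies d)) implies d = undefined implies undefined = undefined
not b = not F = T
((d and (d implies d)) implies d) implies not b = undefined implies T = undefined

undefined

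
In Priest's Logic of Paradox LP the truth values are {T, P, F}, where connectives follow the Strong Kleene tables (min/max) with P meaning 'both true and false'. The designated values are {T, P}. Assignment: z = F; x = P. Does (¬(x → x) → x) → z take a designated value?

x → x = P → P = P  [¬P ∨ P]
¬(x → x) = ¬P = P
¬(x → x) → x = P → P = P
(¬(x → x) → x) → z = P → F = P
P ∈ {T, P}.

Yes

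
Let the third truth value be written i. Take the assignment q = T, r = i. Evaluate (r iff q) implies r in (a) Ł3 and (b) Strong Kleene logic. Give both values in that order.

T; i

In Ł3: r iff q = i iff T = i  [1 − |½−1|]
(r iff q) implies r = i implies i = T
In Strong Kleene logic: r iff q = i iff T = i
(r iff q) implies r = i implies i = i  [not i or i]
They differ because Ł3 and Strong Kleene logic treat i differently under implication.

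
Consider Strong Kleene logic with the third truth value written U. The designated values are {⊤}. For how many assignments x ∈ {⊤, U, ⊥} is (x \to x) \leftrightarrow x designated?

1

x=⊤: ⊤ ✓
x=U: U ·
x=⊥: ⊥ ·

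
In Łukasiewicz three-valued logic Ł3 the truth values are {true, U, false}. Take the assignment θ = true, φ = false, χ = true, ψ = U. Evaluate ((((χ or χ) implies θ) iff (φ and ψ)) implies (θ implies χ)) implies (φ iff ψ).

χ or χ = true or true = true
(χ or χ) implies θ = true implies true = true
φ and ψ = false and U = false
((χ or χ) implies θ) iff (φ and ψ) = true iff false = false
θ implies χ = true implies true = true
(((χ or χ) implies θ) iff (φ and ψ)) implies (θ implies χ) = false implies true = true
φ iff ψ = false iff U = U  [1 − |0−½|]
((((χ or χ) implies θ) iff (φ and ψ)) implies (θ implies χ)) implies (φ iff ψ) = true implies U = U

U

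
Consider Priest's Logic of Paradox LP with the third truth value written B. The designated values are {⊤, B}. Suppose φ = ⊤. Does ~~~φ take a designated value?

~φ = ~⊤ = ⊥
~~φ = ~⊥ = ⊤
~~~φ = ~⊤ = ⊥
⊥ ∉ {⊤, B}.

No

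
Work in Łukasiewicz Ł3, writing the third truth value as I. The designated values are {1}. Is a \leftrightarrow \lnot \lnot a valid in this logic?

Yes

Every assignment of a over {1, I, 0} gives a value in {1}.
In particular, with a=I: a \leftrightarrow \lnot \lnot a = 1.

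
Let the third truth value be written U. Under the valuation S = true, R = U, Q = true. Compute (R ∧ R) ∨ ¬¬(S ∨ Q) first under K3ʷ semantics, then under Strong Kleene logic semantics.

In K3ʷ: R ∧ R = U ∧ U = U
S ∨ Q = true ∨ true = true
¬(S ∨ Q) = ¬true = false
¬¬(S ∨ Q) = ¬false = true
(R ∧ R) ∨ ¬¬(S ∨ Q) = U ∨ true = U
In Strong Kleene logic: R ∧ R = U ∧ U = U
S ∨ Q = true ∨ true = true
¬(S ∨ Q) = ¬true = false
¬¬(S ∨ Q) = ¬false = true
(R ∧ R) ∨ ¬¬(S ∨ Q) = U ∨ true = true
They differ because K3ʷ and Strong Kleene logic treat U differently under the binary connectives.

U; true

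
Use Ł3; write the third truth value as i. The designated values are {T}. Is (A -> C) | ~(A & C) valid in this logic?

Countermodel: A=T, C=i gives i, which is not designated.

No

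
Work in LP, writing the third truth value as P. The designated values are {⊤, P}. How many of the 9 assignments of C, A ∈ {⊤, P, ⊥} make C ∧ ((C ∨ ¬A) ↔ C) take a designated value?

Of the 9 assignments, 6 give a value in {⊤, P}.

6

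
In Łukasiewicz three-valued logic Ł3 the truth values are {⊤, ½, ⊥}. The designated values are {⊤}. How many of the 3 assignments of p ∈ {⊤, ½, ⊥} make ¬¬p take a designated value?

p=⊤: ⊤ ✓
p=½: ½ ·
p=⊥: ⊥ ·

1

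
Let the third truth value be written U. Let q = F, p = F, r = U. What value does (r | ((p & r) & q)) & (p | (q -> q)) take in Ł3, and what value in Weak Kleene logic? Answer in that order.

In Ł3: p & r = F & U = F
(p & r) & q = F & F = F
r | ((p & r) & q) = U | F = U
q -> q = F -> F = T
p | (q -> q) = F | T = T
(r | ((p & r) & q)) & (p | (q -> q)) = U & T = U
In Weak Kleene logic: p & r = F & U = U
(p & r) & q = U & F = U
r | ((p & r) & q) = U | U = U
q -> q = F -> F = T
p | (q -> q) = F | T = T
(r | ((p & r) & q)) & (p | (q -> q)) = U & T = U

U; U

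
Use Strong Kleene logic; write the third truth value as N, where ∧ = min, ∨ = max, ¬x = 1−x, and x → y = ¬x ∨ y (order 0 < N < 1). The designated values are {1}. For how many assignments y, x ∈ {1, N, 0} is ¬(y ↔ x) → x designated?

Designated under: (y=1, x=1); (y=N, x=1); (y=0, x=1); (y=0, x=0).

4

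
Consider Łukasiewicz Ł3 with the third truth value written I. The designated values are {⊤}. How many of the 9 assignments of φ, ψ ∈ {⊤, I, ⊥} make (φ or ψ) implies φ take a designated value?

Of the 9 assignments, 6 give a value in {⊤}.

6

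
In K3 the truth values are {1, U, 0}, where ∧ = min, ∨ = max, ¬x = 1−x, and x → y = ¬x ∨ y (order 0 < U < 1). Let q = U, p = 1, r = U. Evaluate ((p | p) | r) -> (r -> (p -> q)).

p | p = 1 | 1 = 1
(p | p) | r = 1 | U = 1
p -> q = 1 -> U = U  [~1 | U]
r -> (p -> q) = U -> U = U
((p | p) | r) -> (r -> (p -> q)) = 1 -> U = U

U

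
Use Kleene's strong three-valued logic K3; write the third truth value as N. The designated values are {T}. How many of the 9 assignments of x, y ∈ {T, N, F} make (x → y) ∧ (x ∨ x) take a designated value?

1

Designated under: (x=T, y=T).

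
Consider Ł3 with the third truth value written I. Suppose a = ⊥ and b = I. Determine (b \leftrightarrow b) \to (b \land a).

⊥

b \leftrightarrow b = I \leftrightarrow I = ⊤  [1 − |½−½|]
b \land a = I \land ⊥ = ⊥
(b \leftrightarrow b) \to (b \land a) = ⊤ \to ⊥ = ⊥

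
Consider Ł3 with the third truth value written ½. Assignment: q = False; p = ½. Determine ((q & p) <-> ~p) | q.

½

q & p = False & ½ = False
~p = ~½ = ½
(q & p) <-> ~p = False <-> ½ = ½
((q & p) <-> ~p) | q = ½ | False = ½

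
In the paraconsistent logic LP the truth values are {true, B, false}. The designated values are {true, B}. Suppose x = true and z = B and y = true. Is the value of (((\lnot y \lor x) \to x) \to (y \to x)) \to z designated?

Yes

\lnot y = \lnot true = false
\lnot y \lor x = false \lor true = true
(\lnot y \lor x) \to x = true \to true = true
y \to x = true \to true = true
((\lnot y \lor x) \to x) \to (y \to x) = true \to true = true
(((\lnot y \lor x) \to x) \to (y \to x)) \to z = true \to B = B  [\lnot true \lor B]
B ∈ {true, B}.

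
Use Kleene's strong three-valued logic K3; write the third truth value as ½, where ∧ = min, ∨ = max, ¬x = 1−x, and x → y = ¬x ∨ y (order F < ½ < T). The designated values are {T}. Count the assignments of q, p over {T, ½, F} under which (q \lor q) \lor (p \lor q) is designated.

Of the 9 assignments, 5 give a value in {T}.

5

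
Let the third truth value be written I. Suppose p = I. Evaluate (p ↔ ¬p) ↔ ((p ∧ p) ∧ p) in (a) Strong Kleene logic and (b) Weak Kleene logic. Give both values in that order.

I; I

In Strong Kleene logic: ¬p = ¬I = I
p ↔ ¬p = I ↔ I = I
p ∧ p = I ∧ I = I
(p ∧ p) ∧ p = I ∧ I = I
(p ↔ ¬p) ↔ ((p ∧ p) ∧ p) = I ↔ I = I
In Weak Kleene logic: ¬p = ¬I = I
p ↔ ¬p = I ↔ I = I
p ∧ p = I ∧ I = I
(p ∧ p) ∧ p = I ∧ I = I
(p ↔ ¬p) ↔ ((p ∧ p) ∧ p) = I ↔ I = I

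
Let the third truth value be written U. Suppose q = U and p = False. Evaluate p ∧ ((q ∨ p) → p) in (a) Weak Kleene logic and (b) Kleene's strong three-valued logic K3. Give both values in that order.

U; False

In Weak Kleene logic: q ∨ p = U ∨ False = U
(q ∨ p) → p = U → False = U  [any arg is the third value ⇒ result is the third value]
p ∧ ((q ∨ p) → p) = False ∧ U = U
In Kleene's strong three-valued logic K3: q ∨ p = U ∨ False = U
(q ∨ p) → p = U → False = U  [¬U ∨ False]
p ∧ ((q ∨ p) → p) = False ∧ U = False
They differ because Weak Kleene logic and Kleene's strong three-valued logic K3 treat U differently under the binary connectives.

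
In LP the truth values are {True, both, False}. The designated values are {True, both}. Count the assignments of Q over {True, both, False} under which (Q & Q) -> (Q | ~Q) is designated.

Q=True: True ✓
Q=both: both ✓
Q=False: True ✓

3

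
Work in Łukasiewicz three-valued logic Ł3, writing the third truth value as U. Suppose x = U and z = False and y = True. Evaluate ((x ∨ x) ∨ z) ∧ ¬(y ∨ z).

False

x ∨ x = U ∨ U = U
(x ∨ x) ∨ z = U ∨ False = U
y ∨ z = True ∨ False = True
¬(y ∨ z) = ¬True = False
((x ∨ x) ∨ z) ∧ ¬(y ∨ z) = U ∧ False = False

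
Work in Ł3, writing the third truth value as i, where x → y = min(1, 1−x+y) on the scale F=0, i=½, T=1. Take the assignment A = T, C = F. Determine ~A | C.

F

~A = ~T = F
~A | C = F | F = F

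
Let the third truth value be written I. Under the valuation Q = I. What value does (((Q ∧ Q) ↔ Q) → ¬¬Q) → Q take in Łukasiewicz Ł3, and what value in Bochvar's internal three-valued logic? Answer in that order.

true; I

In Łukasiewicz Ł3: Q ∧ Q = I ∧ I = I
(Q ∧ Q) ↔ Q = I ↔ I = true  [1 − |½−½|]
¬Q = ¬I = I
¬¬Q = ¬I = I
((Q ∧ Q) ↔ Q) → ¬¬Q = true → I = I
(((Q ∧ Q) ↔ Q) → ¬¬Q) → Q = I → I = true
In Bochvar's internal three-valued logic: Q ∧ Q = I ∧ I = I
(Q ∧ Q) ↔ Q = I ↔ I = I
¬Q = ¬I = I
¬¬Q = ¬I = I
((Q ∧ Q) ↔ Q) → ¬¬Q = I → I = I  [any arg is the third value ⇒ result is the third value]
(((Q ∧ Q) ↔ Q) → ¬¬Q) → Q = I → I = I
They differ because Łukasiewicz Ł3 and Bochvar's internal three-valued logic treat I differently under the binary connectives.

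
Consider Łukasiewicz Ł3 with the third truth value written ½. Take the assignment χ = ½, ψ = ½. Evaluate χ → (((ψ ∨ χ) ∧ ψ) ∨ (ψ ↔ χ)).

T

ψ ∨ χ = ½ ∨ ½ = ½
(ψ ∨ χ) ∧ ψ = ½ ∧ ½ = ½
ψ ↔ χ = ½ ↔ ½ = T  [1 − |½−½|]
((ψ ∨ χ) ∧ ψ) ∨ (ψ ↔ χ) = ½ ∨ T = T
χ → (((ψ ∨ χ) ∧ ψ) ∨ (ψ ↔ χ)) = ½ → T = T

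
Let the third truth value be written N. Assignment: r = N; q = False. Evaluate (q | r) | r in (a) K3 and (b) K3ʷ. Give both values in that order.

In K3: q | r = False | N = N
(q | r) | r = N | N = N
In K3ʷ: q | r = False | N = N
(q | r) | r = N | N = N

N; N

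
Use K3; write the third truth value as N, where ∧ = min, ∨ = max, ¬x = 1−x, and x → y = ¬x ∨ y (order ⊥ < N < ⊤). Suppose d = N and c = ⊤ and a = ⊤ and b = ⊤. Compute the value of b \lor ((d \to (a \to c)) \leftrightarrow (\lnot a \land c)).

⊤

a \to c = ⊤ \to ⊤ = ⊤
d \to (a \to c) = N \to ⊤ = ⊤  [\lnot N \lor ⊤]
\lnot a = \lnot ⊤ = ⊥
\lnot a \land c = ⊥ \land ⊤ = ⊥
(d \to (a \to c)) \leftrightarrow (\lnot a \land c) = ⊤ \leftrightarrow ⊥ = ⊥
b \lor ((d \to (a \to c)) \leftrightarrow (\lnot a \land c)) = ⊤ \lor ⊥ = ⊤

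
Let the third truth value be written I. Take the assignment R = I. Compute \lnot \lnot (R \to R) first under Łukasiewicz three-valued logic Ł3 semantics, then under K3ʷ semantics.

⊤; I

In Łukasiewicz three-valued logic Ł3: R \to R = I \to I = ⊤  [min(1, 1−½+½)]
\lnot (R \to R) = \lnot ⊤ = ⊥
\lnot \lnot (R \to R) = \lnot ⊥ = ⊤
In K3ʷ: R \to R = I \to I = I
\lnot (R \to R) = \lnot I = I
\lnot \lnot (R \to R) = \lnot I = I
They differ because Łukasiewicz three-valued logic Ł3 and K3ʷ treat I differently under the binary connectives.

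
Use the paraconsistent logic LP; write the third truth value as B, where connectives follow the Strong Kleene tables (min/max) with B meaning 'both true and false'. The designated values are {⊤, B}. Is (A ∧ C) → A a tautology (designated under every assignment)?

Yes

Every assignment of A, C over {⊤, B, ⊥} gives a value in {⊤, B}.
In particular, with A=B, C=B: (A ∧ C) → A = B.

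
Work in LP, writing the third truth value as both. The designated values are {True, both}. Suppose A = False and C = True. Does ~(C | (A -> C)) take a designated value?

No

A -> C = False -> True = True
C | (A -> C) = True | True = True
~(C | (A -> C)) = ~True = False
False ∉ {True, both}.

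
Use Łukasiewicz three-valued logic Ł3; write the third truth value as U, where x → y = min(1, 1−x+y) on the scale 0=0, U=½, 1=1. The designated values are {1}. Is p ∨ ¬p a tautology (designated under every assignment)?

No

Countermodel: p=U gives U, which is not designated.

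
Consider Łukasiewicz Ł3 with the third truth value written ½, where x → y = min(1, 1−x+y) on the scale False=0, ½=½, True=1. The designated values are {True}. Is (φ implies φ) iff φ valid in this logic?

No

Countermodel: φ=½ gives ½, which is not designated.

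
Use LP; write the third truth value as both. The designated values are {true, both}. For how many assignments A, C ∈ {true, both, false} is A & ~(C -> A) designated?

2

Designated under: (A=both, C=true); (A=both, C=both).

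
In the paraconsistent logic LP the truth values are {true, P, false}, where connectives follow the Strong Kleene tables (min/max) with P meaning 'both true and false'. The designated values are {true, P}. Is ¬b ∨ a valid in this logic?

Countermodel: b=true, a=false gives false, which is not designated.

No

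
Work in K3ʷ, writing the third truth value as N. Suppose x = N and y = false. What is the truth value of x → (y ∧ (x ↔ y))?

N

x ↔ y = N ↔ false = N
y ∧ (x ↔ y) = false ∧ N = N
x → (y ∧ (x ↔ y)) = N → N = N  [any arg is the third value ⇒ result is the third value]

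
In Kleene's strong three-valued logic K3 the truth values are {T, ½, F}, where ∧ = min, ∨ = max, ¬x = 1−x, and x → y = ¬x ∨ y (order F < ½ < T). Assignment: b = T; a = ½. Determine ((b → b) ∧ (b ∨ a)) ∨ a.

T

b → b = T → T = T
b ∨ a = T ∨ ½ = T
(b → b) ∧ (b ∨ a) = T ∧ T = T
((b → b) ∧ (b ∨ a)) ∨ a = T ∨ ½ = T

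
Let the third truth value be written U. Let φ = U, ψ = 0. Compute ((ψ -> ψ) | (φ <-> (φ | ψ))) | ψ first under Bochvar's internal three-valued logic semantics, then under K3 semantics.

In Bochvar's internal three-valued logic: ψ -> ψ = 0 -> 0 = 1
φ | ψ = U | 0 = U
φ <-> (φ | ψ) = U <-> U = U
(ψ -> ψ) | (φ <-> (φ | ψ)) = 1 | U = U
((ψ -> ψ) | (φ <-> (φ | ψ))) | ψ = U | 0 = U
In K3: ψ -> ψ = 0 -> 0 = 1
φ | ψ = U | 0 = U
φ <-> (φ | ψ) = U <-> U = U
(ψ -> ψ) | (φ <-> (φ | ψ)) = 1 | U = 1
((ψ -> ψ) | (φ <-> (φ | ψ))) | ψ = 1 | 0 = 1
They differ because Bochvar's internal three-valued logic and K3 treat U differently under the binary connectives.

U; 1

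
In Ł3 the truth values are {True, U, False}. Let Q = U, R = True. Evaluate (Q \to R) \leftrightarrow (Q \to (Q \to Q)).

Q \to R = U \to True = True  [min(1, 1−½+1)]
Q \to Q = U \to U = True
Q \to (Q \to Q) = U \to True = True
(Q \to R) \leftrightarrow (Q \to (Q \to Q)) = True \leftrightarrow True = True

True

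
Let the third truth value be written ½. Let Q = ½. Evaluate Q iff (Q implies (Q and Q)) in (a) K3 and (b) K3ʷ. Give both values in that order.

In K3: Q and Q = ½ and ½ = ½
Q implies (Q and Q) = ½ implies ½ = ½  [not ½ or ½]
Q iff (Q implies (Q and Q)) = ½ iff ½ = ½
In K3ʷ: Q and Q = ½ and ½ = ½
Q implies (Q and Q) = ½ implies ½ = ½
Q iff (Q implies (Q and Q)) = ½ iff ½ = ½

½; ½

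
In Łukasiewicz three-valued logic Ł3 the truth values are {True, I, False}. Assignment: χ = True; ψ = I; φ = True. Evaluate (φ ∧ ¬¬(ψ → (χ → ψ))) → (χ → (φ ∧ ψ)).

I

χ → ψ = True → I = I  [min(1, 1−1+½)]
ψ → (χ → ψ) = I → I = True
¬(ψ → (χ → ψ)) = ¬True = False
¬¬(ψ → (χ → ψ)) = ¬False = True
φ ∧ ¬¬(ψ → (χ → ψ)) = True ∧ True = True
φ ∧ ψ = True ∧ I = I
χ → (φ ∧ ψ) = True → I = I
(φ ∧ ¬¬(ψ → (χ → ψ))) → (χ → (φ ∧ ψ)) = True → I = I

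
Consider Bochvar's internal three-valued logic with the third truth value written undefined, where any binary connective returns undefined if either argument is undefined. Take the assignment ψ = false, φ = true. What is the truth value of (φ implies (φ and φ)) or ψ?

φ and φ = true and true = true
φ implies (φ and φ) = true implies true = true
(φ implies (φ and φ)) or ψ = true or false = true

true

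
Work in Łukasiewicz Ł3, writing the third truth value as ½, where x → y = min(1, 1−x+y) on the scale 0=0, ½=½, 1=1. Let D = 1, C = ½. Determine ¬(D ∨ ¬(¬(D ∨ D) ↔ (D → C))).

D ∨ D = 1 ∨ 1 = 1
¬(D ∨ D) = ¬1 = 0
D → C = 1 → ½ = ½  [min(1, 1−1+½)]
¬(D ∨ D) ↔ (D → C) = 0 ↔ ½ = ½
¬(¬(D ∨ D) ↔ (D → C)) = ¬½ = ½
D ∨ ¬(¬(D ∨ D) ↔ (D → C)) = 1 ∨ ½ = 1
¬(D ∨ ¬(¬(D ∨ D) ↔ (D → C))) = ¬1 = 0

0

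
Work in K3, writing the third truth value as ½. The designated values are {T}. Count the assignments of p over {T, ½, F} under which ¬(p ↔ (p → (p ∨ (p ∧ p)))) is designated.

p=T: F ·
p=½: ½ ·
p=F: T ✓

1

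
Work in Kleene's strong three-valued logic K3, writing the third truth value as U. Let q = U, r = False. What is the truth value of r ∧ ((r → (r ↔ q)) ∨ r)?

False

r ↔ q = False ↔ U = U
r → (r ↔ q) = False → U = True  [¬False ∨ U]
(r → (r ↔ q)) ∨ r = True ∨ False = True
r ∧ ((r → (r ↔ q)) ∨ r) = False ∧ True = False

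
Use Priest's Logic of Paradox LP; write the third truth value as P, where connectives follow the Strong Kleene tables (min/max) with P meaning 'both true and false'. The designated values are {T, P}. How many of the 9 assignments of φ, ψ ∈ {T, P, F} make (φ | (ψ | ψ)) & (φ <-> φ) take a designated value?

8

Of the 9 assignments, 8 give a value in {T, P}.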